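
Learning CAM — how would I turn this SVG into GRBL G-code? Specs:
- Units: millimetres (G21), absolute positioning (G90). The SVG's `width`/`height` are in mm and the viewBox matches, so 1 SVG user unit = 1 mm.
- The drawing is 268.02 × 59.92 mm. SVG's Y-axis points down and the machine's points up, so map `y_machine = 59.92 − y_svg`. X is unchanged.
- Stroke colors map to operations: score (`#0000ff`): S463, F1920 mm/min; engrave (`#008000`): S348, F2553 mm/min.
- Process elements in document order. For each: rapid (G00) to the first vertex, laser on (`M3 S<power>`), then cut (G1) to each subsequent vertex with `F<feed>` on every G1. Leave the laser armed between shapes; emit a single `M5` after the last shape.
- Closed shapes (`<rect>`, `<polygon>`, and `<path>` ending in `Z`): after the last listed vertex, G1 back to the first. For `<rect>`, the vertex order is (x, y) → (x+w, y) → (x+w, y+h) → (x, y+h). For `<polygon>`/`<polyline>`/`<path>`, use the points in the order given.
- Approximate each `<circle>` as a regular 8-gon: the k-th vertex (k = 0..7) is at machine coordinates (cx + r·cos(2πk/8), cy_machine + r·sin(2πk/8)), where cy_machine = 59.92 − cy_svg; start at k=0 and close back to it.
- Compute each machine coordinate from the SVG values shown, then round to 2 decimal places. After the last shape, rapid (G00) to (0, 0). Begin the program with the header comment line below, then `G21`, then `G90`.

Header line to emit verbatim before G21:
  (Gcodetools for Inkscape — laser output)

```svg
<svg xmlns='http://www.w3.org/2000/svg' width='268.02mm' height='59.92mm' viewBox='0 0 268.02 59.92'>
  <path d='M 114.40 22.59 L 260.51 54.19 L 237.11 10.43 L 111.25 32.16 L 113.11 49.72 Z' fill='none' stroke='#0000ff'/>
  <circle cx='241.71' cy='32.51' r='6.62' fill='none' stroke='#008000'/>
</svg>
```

Since the viewBox matches the mm dimensions, user units are millimetres directly. The only transform is the Y-flip y_m = 59.92 − y_svg.

Shape 1 is a closed polygon drawn with `<path>`. Its stroke #0000ff means score at S463, F1920. After flipping Y the toolpath is (114.40,37.33) → (260.51,5.73) → (237.11,49.49) → (111.25,27.76) → (113.11,10.20) → (114.40,37.33), returning to the start.

Shape 2 is a circle drawn with `<circle>`. Its stroke #008000 means engrave at S348, F2553. After flipping Y the toolpath is (248.33,27.41) → (246.39,32.09) → (241.71,34.03) → (237.03,32.09) → (235.09,27.41) → (237.03,22.73) → (241.71,20.79) → (246.39,22.73) → (248.33,27.41), returning to the start.

(Gcodetools for Inkscape — laser output)
G21
G90
G00 X114.40 Y37.33
M3 S463
G1 X260.51 Y5.73 F1920
G1 X237.11 Y49.49 F1920
G1 X111.25 Y27.76 F1920
G1 X113.11 Y10.20 F1920
G1 X114.40 Y37.33 F1920
G00 X248.33 Y27.41
M3 S348
G1 X246.39 Y32.09 F2553
G1 X241.71 Y34.03 F2553
G1 X237.03 Y32.09 F2553
G1 X235.09 Y27.41 F2553
G1 X237.03 Y22.73 F2553
G1 X241.71 Y20.79 F2553
G1 X246.39 Y22.73 F2553
G1 X248.33 Y27.41 F2553
M5
G00 X0.00 Y0.00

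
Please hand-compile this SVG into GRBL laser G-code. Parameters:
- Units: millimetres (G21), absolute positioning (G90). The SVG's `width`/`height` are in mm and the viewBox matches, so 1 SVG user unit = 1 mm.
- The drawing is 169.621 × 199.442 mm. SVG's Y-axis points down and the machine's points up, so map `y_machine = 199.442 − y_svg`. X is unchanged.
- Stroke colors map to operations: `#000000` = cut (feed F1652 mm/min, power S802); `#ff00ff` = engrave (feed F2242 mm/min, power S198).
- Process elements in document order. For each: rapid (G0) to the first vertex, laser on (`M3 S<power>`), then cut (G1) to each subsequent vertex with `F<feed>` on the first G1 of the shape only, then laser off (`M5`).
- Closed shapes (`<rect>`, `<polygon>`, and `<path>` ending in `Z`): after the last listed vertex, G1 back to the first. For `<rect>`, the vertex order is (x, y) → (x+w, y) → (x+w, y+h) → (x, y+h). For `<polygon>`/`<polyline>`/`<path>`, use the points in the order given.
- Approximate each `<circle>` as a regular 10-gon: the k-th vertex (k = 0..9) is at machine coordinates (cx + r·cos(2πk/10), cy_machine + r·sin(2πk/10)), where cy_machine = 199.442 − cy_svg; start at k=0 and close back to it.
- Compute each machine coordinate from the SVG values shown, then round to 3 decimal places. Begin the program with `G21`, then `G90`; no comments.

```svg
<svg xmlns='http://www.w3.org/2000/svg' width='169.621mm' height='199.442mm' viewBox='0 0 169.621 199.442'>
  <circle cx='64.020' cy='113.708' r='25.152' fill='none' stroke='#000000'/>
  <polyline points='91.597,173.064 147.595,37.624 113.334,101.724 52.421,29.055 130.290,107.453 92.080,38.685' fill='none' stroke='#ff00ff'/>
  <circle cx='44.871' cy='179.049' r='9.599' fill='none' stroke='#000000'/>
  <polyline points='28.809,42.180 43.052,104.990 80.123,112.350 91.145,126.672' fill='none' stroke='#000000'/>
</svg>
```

Since the viewBox matches the mm dimensions, user units are millimetres directly. The only transform is the Y-flip y_m = 199.442 − y_svg.

Shape 1 is a circle drawn with `<circle>`. Its stroke #000000 means cut at S802, F1652. After flipping Y the toolpath is (89.172,85.734) → (84.368,100.518) → (71.792,109.655) → (56.248,109.655) → (43.672,100.518) → (38.868,85.734) → (43.672,70.950) → (56.248,61.813) → (71.792,61.813) → (84.368,70.950) → (89.172,85.734), returning to the start.

Shape 2 is a open polyline drawn with `<polyline>`. Its stroke #ff00ff means engrave at S198, F2242. After flipping Y the toolpath is (91.597,26.378) → (147.595,161.818) → (113.334,97.718) → (52.421,170.387) → (130.290,91.989) → (92.080,160.757).

Shape 3 is a circle drawn with `<circle>`. Its stroke #000000 means cut at S802, F1652. After flipping Y the toolpath is (54.470,20.393) → (52.637,26.035) → (47.837,29.522) → (41.905,29.522) → (37.105,26.035) → (35.272,20.393) → (37.105,14.751) → (41.905,11.264) → (47.837,11.264) → (52.637,14.751) → (54.470,20.393), returning to the start.

Shape 4 is a open polyline drawn with `<polyline>`. Its stroke #000000 means cut at S802, F1652. After flipping Y the toolpath is (28.809,157.262) → (43.052,94.452) → (80.123,87.092) → (91.145,72.770).

G21
G90
G0 X89.172 Y85.734
M3 S802
G1 X84.368 Y100.518 F1652
G1 X71.792 Y109.655
G1 X56.248 Y109.655
G1 X43.672 Y100.518
G1 X38.868 Y85.734
G1 X43.672 Y70.950
G1 X56.248 Y61.813
G1 X71.792 Y61.813
G1 X84.368 Y70.950
G1 X89.172 Y85.734
M5
G0 X91.597 Y26.378
M3 S198
G1 X147.595 Y161.818 F2242
G1 X113.334 Y97.718
G1 X52.421 Y170.387
G1 X130.290 Y91.989
G1 X92.080 Y160.757
M5
G0 X54.470 Y20.393
M3 S802
G1 X52.637 Y26.035 F1652
G1 X47.837 Y29.522
G1 X41.905 Y29.522
G1 X37.105 Y26.035
G1 X35.272 Y20.393
G1 X37.105 Y14.751
G1 X41.905 Y11.264
G1 X47.837 Y11.264
G1 X52.637 Y14.751
G1 X54.470 Y20.393
M5
G0 X28.809 Y157.262
M3 S802
G1 X43.052 Y94.452 F1652
G1 X80.123 Y87.092
G1 X91.145 Y72.770
M5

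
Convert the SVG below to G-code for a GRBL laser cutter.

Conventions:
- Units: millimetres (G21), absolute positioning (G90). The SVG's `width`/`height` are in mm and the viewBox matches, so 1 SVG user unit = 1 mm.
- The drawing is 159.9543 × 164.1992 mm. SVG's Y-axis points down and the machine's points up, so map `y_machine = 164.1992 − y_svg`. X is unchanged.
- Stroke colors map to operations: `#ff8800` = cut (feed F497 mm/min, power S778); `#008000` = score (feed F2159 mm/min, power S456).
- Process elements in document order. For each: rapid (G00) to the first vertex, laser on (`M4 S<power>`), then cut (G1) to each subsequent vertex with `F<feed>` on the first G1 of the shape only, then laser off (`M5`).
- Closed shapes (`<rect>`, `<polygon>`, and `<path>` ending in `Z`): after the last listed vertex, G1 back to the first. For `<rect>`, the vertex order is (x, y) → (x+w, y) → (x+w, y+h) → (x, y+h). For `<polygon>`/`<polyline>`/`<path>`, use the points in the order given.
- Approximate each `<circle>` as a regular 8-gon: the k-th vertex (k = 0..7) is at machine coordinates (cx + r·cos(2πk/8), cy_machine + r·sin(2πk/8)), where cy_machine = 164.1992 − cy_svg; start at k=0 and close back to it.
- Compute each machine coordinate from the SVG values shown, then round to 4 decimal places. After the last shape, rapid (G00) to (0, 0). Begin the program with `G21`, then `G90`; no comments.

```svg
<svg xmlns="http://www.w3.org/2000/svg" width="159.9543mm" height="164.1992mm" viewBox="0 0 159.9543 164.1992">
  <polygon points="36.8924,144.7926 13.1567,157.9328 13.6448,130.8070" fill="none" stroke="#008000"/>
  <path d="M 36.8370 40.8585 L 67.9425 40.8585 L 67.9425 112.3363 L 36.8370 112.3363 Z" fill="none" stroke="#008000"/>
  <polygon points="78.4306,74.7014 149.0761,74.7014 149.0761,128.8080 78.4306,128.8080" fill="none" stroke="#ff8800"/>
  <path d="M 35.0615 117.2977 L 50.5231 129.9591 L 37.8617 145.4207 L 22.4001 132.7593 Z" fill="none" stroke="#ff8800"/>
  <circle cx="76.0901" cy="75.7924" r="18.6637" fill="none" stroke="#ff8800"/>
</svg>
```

G21
G90
G00 X36.8924 Y19.4066
M4 S456
G1 X13.1567 Y6.2664 F2159
G1 X13.6448 Y33.3922
G1 X36.8924 Y19.4066
M5
G00 X36.8370 Y123.3407
M4 S456
G1 X67.9425 Y123.3407 F2159
G1 X67.9425 Y51.8629
G1 X36.8370 Y51.8629
G1 X36.8370 Y123.3407
M5
G00 X78.4306 Y89.4978
M4 S778
G1 X149.0761 Y89.4978 F497
G1 X149.0761 Y35.3912
G1 X78.4306 Y35.3912
G1 X78.4306 Y89.4978
M5
G00 X35.0615 Y46.9015
M4 S778
G1 X50.5231 Y34.2401 F497
G1 X37.8617 Y18.7785
G1 X22.4001 Y31.4399
G1 X35.0615 Y46.9015
M5
G00 X94.7538 Y88.4068
M4 S778
G1 X89.2873 Y101.6040 F497
G1 X76.0901 Y107.0705
G1 X62.8929 Y101.6040
G1 X57.4264 Y88.4068
G1 X62.8929 Y75.2096
G1 X76.0901 Y69.7431
G1 X89.2873 Y75.2096
G1 X94.7538 Y88.4068
M5
G00 X0.0000 Y0.0000

viewBox `0 0 159.9543 164.1992` with mm width/height → 1 unit = 1 mm. Flip: y_m = 164.1992 − y_svg.

**Shape 1** — `<polygon>` regular polygon, stroke `#008000` → score (S456, F2159). Machine vertices: (36.8924,19.4066) → (13.1567,6.2664) → (13.6448,33.3922) → (36.8924,19.4066). Closed: final G1 returns to the first vertex.

**Shape 2** — `<path>` rectangle, stroke `#008000` → score (S456, F2159). Machine vertices: (36.8370,123.3407) → (67.9425,123.3407) → (67.9425,51.8629) → (36.8370,51.8629) → (36.8370,123.3407). Closed: final G1 returns to the first vertex.

**Shape 3** — `<polygon>` rectangle, stroke `#ff8800` → cut (S778, F497). Machine vertices: (78.4306,89.4978) → (149.0761,89.4978) → (149.0761,35.3912) → (78.4306,35.3912) → (78.4306,89.4978). Closed: final G1 returns to the first vertex.

**Shape 4** — `<path>` regular polygon, stroke `#ff8800` → cut (S778, F497). Machine vertices: (35.0615,46.9015) → (50.5231,34.2401) → (37.8617,18.7785) → (22.4001,31.4399) → (35.0615,46.9015). Closed: final G1 returns to the first vertex.

**Shape 5** — `<circle>` circle, stroke `#ff8800` → cut (S778, F497). Machine vertices: (94.7538,88.4068) → (89.2873,101.6040) → (76.0901,107.0705) → (62.8929,101.6040) → (57.4264,88.4068) → (62.8929,75.2096) → (76.0901,69.7431) → (89.2873,75.2096) → (94.7538,88.4068). Closed: final G1 returns to the first vertex.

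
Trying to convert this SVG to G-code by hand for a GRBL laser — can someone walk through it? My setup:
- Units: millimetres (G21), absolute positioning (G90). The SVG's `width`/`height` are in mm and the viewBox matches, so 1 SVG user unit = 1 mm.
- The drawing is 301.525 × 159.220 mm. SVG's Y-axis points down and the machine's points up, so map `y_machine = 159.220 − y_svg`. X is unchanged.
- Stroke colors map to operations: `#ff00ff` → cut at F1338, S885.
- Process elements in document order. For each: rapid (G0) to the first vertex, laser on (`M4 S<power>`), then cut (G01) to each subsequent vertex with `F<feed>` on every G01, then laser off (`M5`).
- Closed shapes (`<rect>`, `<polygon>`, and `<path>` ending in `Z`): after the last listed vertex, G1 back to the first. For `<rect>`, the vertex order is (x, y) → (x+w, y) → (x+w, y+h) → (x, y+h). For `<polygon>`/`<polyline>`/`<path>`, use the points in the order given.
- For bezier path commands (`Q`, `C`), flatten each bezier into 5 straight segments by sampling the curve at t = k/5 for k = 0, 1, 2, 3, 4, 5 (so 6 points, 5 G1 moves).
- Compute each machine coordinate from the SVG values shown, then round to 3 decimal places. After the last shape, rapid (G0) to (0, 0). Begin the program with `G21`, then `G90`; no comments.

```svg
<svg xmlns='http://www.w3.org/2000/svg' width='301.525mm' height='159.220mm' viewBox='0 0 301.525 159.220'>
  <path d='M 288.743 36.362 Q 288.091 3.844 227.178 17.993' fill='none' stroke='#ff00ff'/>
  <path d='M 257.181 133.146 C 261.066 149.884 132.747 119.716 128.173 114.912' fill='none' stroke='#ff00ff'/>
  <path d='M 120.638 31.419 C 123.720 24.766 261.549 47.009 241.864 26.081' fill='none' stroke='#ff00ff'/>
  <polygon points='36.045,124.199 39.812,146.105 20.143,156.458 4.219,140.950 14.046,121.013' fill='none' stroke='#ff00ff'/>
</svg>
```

viewBox `0 0 301.525 159.220` with mm width/height → 1 unit = 1 mm. Flip: y_m = 159.220 − y_svg.

**Shape 1** — `<path>` quadratic bezier, stroke `#ff00ff` → cut (S885, F1338). Control points (SVG): P0=(288.743,36.362), P1=(288.091,3.844), P2=(227.178,17.993); sampled at t=k/5. Machine vertices: (288.743,122.858) → (286.072,133.999) → (278.580,141.406) → (266.267,145.079) → (249.133,145.020) → (227.178,141.227). Open path.

**Shape 2** — `<path>` cubic bezier, stroke `#ff00ff` → cut (S885, F1338). Control points (SVG): P0=(257.181,133.146), P1=(261.066,149.884), P2=(132.747,119.716), P3=(128.173,114.912); sampled at t=k/5. Machine vertices: (257.181,26.074) → (245.695,21.082) → (214.766,23.878) → (176.679,30.994) → (143.719,38.960) → (128.173,44.308). Open path.

**Shape 3** — `<path>` cubic bezier, stroke `#ff00ff` → cut (S885, F1338). Control points (SVG): P0=(120.638,31.419), P1=(123.720,24.766), P2=(261.549,47.009), P3=(241.864,26.081); sampled at t=k/5. Machine vertices: (120.638,127.801) → (136.319,128.902) → (170.310,126.527) → (208.584,124.135) → (237.111,125.186) → (241.864,133.139). Open path.

**Shape 4** — `<polygon>` regular polygon, stroke `#ff00ff` → cut (S885, F1338). Machine vertices: (36.045,35.021) → (39.812,13.115) → (20.143,2.762) → (4.219,18.270) → (14.046,38.207) → (36.045,35.021). Closed: final G1 returns to the first vertex.

G21
G90
G0 X288.743 Y122.858
M4 S885
G01 X286.072 Y133.999 F1338
G01 X278.580 Y141.406 F1338
G01 X266.267 Y145.079 F1338
G01 X249.133 Y145.020 F1338
G01 X227.178 Y141.227 F1338
M5
G0 X257.181 Y26.074
M4 S885
G01 X245.695 Y21.082 F1338
G01 X214.766 Y23.878 F1338
G01 X176.679 Y30.994 F1338
G01 X143.719 Y38.960 F1338
G01 X128.173 Y44.308 F1338
M5
G0 X120.638 Y127.801
M4 S885
G01 X136.319 Y128.902 F1338
G01 X170.310 Y126.527 F1338
G01 X208.584 Y124.135 F1338
G01 X237.111 Y125.186 F1338
G01 X241.864 Y133.139 F1338
M5
G0 X36.045 Y35.021
M4 S885
G01 X39.812 Y13.115 F1338
G01 X20.143 Y2.762 F1338
G01 X4.219 Y18.270 F1338
G01 X14.046 Y38.207 F1338
G01 X36.045 Y35.021 F1338
M5
G0 X0.000 Y0.000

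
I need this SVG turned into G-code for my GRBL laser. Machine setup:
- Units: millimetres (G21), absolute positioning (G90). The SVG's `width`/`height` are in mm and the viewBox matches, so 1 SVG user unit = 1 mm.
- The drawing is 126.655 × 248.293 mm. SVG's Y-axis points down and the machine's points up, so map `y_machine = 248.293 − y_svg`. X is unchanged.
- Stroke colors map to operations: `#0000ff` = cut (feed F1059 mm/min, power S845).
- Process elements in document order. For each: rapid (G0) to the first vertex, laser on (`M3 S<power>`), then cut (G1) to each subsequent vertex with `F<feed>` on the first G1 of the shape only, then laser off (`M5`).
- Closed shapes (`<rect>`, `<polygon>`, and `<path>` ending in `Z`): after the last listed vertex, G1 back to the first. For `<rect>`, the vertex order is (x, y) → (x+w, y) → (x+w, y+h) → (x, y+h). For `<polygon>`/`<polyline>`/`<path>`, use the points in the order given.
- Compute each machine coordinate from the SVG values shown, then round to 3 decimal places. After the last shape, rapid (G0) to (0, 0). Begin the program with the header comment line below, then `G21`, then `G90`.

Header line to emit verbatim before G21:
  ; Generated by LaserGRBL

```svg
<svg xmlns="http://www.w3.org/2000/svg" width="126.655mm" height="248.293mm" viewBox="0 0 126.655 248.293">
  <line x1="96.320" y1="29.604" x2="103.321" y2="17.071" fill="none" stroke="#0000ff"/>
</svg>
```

; Generated by LaserGRBL
G21
G90
G0 X96.320 Y218.689
M3 S845
G1 X103.321 Y231.222 F1059
M5
G0 X0.000 Y0.000

1 u = 1 mm; y_m = 248.293 − y.

[1] `<line>` line segment, #0000ff→cut S845 F1059: (96.320,218.689) → (103.321,231.222)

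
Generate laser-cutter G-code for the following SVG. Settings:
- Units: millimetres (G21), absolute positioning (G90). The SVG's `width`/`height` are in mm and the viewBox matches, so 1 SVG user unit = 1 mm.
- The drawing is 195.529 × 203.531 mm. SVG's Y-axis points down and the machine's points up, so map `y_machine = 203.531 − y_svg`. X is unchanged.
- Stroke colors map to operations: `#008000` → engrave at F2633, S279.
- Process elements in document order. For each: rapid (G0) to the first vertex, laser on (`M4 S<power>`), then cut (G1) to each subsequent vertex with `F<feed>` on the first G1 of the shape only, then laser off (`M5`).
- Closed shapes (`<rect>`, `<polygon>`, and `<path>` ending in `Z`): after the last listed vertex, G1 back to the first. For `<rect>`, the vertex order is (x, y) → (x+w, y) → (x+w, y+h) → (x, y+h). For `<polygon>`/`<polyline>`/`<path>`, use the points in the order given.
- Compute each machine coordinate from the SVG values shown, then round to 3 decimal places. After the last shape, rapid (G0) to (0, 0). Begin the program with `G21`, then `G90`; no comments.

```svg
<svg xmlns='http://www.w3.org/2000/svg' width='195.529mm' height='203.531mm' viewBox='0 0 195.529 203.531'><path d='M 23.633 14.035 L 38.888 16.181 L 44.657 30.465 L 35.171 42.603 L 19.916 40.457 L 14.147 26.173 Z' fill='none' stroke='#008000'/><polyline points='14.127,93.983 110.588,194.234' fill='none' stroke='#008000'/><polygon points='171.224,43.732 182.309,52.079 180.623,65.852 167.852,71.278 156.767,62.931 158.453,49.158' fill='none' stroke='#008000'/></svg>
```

G21
G90
G0 X23.633 Y189.496
M4 S279
G1 X38.888 Y187.350 F2633
G1 X44.657 Y173.066
G1 X35.171 Y160.928
G1 X19.916 Y163.074
G1 X14.147 Y177.358
G1 X23.633 Y189.496
M5
G0 X14.127 Y109.548
M4 S279
G1 X110.588 Y9.297 F2633
M5
G0 X171.224 Y159.799
M4 S279
G1 X182.309 Y151.452 F2633
G1 X180.623 Y137.679
G1 X167.852 Y132.253
G1 X156.767 Y140.600
G1 X158.453 Y154.373
G1 X171.224 Y159.799
M5
G0 X0.000 Y0.000

viewBox `0 0 195.529 203.531` with mm width/height → 1 unit = 1 mm. Flip: y_m = 203.531 − y_svg.

**Shape 1** — `<path>` regular polygon, stroke `#008000` → engrave (S279, F2633). Machine vertices: (23.633,189.496) → (38.888,187.350) → (44.657,173.066) → (35.171,160.928) → (19.916,163.074) → (14.147,177.358) → (23.633,189.496). Closed: final G1 returns to the first vertex.

**Shape 2** — `<polyline>` line segment, stroke `#008000` → engrave (S279, F2633). Machine vertices: (14.127,109.548) → (110.588,9.297). Open path.

**Shape 3** — `<polygon>` regular polygon, stroke `#008000` → engrave (S279, F2633). Machine vertices: (171.224,159.799) → (182.309,151.452) → (180.623,137.679) → (167.852,132.253) → (156.767,140.600) → (158.453,154.373) → (171.224,159.799). Closed: final G1 returns to the first vertex.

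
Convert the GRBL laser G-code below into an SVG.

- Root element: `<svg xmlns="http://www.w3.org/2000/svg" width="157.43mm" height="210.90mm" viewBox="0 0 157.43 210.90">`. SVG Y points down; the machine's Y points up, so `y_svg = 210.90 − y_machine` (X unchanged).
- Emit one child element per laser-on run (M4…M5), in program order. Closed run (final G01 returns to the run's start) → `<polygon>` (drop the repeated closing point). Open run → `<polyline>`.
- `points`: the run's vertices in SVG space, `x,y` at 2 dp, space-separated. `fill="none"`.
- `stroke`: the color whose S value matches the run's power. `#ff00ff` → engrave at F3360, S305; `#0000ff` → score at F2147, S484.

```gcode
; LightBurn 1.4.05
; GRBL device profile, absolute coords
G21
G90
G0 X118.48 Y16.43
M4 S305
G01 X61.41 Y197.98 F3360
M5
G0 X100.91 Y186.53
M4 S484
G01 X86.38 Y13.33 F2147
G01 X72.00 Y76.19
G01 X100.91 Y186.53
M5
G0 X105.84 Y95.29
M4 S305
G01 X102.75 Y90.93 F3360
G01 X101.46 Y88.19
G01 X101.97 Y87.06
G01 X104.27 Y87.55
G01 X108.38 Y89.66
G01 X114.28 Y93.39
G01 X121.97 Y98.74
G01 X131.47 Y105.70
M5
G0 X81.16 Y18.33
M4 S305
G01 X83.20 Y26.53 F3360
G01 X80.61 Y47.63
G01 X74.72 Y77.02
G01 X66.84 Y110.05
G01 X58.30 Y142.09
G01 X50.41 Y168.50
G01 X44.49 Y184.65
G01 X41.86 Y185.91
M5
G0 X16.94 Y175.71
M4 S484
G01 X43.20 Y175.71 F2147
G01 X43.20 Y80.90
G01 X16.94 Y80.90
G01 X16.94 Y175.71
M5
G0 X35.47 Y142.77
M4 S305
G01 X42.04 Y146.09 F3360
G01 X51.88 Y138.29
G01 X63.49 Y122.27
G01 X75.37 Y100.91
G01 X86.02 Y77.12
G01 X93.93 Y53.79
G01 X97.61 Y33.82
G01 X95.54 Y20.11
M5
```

Machine Y-up, SVG Y-down with viewBox height 210.90, so y_svg = 210.90 − y_machine; X carries over.

Run 1: the run's S305 means `#ff00ff` (engrave). The run is open, so emit a `<polyline>` with points (Y-flipped): 118.48,194.47 61.41,12.92.

Run 2: power S484 maps to stroke `#0000ff` (score). The run returns to its start, so emit a `<polygon>` with points (Y-flipped): 100.91,24.37 86.38,197.57 72.00,134.71.

Run 3: S305 ⇒ engrave layer `#ff00ff`. The run is open, so emit a `<polyline>` with points (Y-flipped): 105.84,115.61 102.75,119.97 101.46,122.71 101.97,123.84 104.27,123.35 108.38,121.24 114.28,117.51 121.97,112.16 131.47,105.20.

Run 4: power S305 maps to stroke `#ff00ff` (engrave). The run is open, so emit a `<polyline>` with points (Y-flipped): 81.16,192.57 83.20,184.37 80.61,163.27 74.72,133.88 66.84,100.85 58.30,68.81 50.41,42.40 44.49,26.25 41.86,24.99.

Run 5: power S484 maps to stroke `#0000ff` (score). The run returns to its start, so emit a `<polygon>` with points (Y-flipped): 16.94,35.19 43.20,35.19 43.20,130.00 16.94,130.00.

Run 6: the run's S305 means `#ff00ff` (engrave). The run is open, so emit a `<polyline>` with points (Y-flipped): 35.47,68.13 42.04,64.81 51.88,72.61 63.49,88.63 75.37,109.99 86.02,133.78 93.93,157.11 97.61,177.08 95.54,190.79.

<svg xmlns="http://www.w3.org/2000/svg" width="157.43mm" height="210.90mm" viewBox="0 0 157.43 210.90">
  <polyline points="118.48,194.47 61.41,12.92" fill="none" stroke="#ff00ff"/>
  <polygon points="100.91,24.37 86.38,197.57 72.00,134.71" fill="none" stroke="#0000ff"/>
  <polyline points="105.84,115.61 102.75,119.97 101.46,122.71 101.97,123.84 104.27,123.35 108.38,121.24 114.28,117.51 121.97,112.16 131.47,105.20" fill="none" stroke="#ff00ff"/>
  <polyline points="81.16,192.57 83.20,184.37 80.61,163.27 74.72,133.88 66.84,100.85 58.30,68.81 50.41,42.40 44.49,26.25 41.86,24.99" fill="none" stroke="#ff00ff"/>
  <polygon points="16.94,35.19 43.20,35.19 43.20,130.00 16.94,130.00" fill="none" stroke="#0000ff"/>
  <polyline points="35.47,68.13 42.04,64.81 51.88,72.61 63.49,88.63 75.37,109.99 86.02,133.78 93.93,157.11 97.61,177.08 95.54,190.79" fill="none" stroke="#ff00ff"/>
</svg>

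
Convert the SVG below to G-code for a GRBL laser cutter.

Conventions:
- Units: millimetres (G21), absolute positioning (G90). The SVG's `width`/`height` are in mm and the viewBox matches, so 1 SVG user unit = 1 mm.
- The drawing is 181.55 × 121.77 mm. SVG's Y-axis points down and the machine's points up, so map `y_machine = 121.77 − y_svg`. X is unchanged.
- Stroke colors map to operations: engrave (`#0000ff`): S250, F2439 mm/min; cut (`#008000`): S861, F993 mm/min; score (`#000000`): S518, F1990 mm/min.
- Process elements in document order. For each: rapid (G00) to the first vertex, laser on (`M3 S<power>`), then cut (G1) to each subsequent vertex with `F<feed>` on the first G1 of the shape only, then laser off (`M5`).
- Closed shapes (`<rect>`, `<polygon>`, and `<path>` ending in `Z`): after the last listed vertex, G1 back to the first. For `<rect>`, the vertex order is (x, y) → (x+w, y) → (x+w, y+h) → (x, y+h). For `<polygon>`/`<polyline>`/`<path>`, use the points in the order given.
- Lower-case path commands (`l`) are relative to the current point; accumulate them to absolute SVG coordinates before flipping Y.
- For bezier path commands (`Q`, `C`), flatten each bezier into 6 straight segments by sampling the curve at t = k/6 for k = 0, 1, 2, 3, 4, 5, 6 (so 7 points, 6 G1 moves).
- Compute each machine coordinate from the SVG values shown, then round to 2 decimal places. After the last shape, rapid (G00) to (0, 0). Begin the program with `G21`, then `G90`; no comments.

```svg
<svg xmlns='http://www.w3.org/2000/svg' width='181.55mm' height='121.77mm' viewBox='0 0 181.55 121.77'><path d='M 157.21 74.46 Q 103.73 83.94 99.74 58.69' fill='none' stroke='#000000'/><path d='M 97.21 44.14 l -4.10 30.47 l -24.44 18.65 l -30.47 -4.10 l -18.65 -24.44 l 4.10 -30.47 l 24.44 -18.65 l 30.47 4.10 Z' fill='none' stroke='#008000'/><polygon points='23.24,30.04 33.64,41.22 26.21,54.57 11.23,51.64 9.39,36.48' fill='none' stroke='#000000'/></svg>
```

viewBox `0 0 181.55 121.77` with mm width/height → 1 unit = 1 mm. Flip: y_m = 121.77 − y_svg.

**Shape 1** — `<path>` quadratic bezier, stroke `#000000` → score (S518, F1990). Control points (SVG): P0=(157.21,74.46), P1=(103.73,83.94), P2=(99.74,58.69); sampled at t=k/6. Machine vertices: (157.21,47.31) → (140.76,45.11) → (127.06,44.85) → (116.10,46.51) → (107.90,50.11) → (102.44,55.63) → (99.74,63.08). Open path.

**Shape 2** — `<path>` regular polygon, stroke `#008000` → cut (S861, F993). Machine vertices: (97.21,77.63) → (93.11,47.16) → (68.67,28.51) → (38.20,32.61) → (19.55,57.05) → (23.65,87.52) → (48.09,106.17) → (78.56,102.07) → (97.21,77.63). Closed: final G1 returns to the first vertex.

**Shape 3** — `<polygon>` regular polygon, stroke `#000000` → score (S518, F1990). Machine vertices: (23.24,91.73) → (33.64,80.55) → (26.21,67.20) → (11.23,70.13) → (9.39,85.29) → (23.24,91.73). Closed: final G1 returns to the first vertex.

G21
G90
G00 X157.21 Y47.31
M3 S518
G1 X140.76 Y45.11 F1990
G1 X127.06 Y44.85
G1 X116.10 Y46.51
G1 X107.90 Y50.11
G1 X102.44 Y55.63
G1 X99.74 Y63.08
M5
G00 X97.21 Y77.63
M3 S861
G1 X93.11 Y47.16 F993
G1 X68.67 Y28.51
G1 X38.20 Y32.61
G1 X19.55 Y57.05
G1 X23.65 Y87.52
G1 X48.09 Y106.17
G1 X78.56 Y102.07
G1 X97.21 Y77.63
M5
G00 X23.24 Y91.73
M3 S518
G1 X33.64 Y80.55 F1990
G1 X26.21 Y67.20
G1 X11.23 Y70.13
G1 X9.39 Y85.29
G1 X23.24 Y91.73
M5
G00 X0.00 Y0.00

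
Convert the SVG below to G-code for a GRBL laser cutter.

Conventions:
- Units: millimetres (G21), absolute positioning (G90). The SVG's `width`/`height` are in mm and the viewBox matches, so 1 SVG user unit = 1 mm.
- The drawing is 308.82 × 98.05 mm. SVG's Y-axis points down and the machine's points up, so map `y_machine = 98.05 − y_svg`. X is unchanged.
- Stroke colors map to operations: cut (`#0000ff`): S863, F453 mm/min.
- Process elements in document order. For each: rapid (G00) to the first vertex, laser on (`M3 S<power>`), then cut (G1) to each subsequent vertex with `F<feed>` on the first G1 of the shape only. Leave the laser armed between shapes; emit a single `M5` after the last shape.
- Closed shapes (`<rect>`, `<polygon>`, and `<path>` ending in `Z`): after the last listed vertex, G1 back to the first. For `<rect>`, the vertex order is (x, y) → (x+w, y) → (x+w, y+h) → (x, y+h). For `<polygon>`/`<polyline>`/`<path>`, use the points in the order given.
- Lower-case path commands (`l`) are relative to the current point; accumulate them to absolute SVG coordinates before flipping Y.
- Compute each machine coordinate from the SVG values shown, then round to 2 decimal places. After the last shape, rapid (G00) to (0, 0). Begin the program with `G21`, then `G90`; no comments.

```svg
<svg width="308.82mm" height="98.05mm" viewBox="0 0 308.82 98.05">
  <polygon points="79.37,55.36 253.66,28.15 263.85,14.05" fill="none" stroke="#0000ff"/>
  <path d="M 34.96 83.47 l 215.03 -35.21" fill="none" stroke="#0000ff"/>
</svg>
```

viewBox `0 0 308.82 98.05` with mm width/height → 1 unit = 1 mm. Flip: y_m = 98.05 − y_svg.

**Shape 1** — `<polygon>` closed polygon, stroke `#0000ff` → cut (S863, F453). Machine vertices: (79.37,42.69) → (253.66,69.90) → (263.85,84.00) → (79.37,42.69). Closed: final G1 returns to the first vertex.

**Shape 2** — `<path>` line segment, stroke `#0000ff` → cut (S863, F453). Machine vertices: (34.96,14.58) → (249.99,49.79). Open path.

G21
G90
G00 X79.37 Y42.69
M3 S863
G1 X253.66 Y69.90 F453
G1 X263.85 Y84.00
G1 X79.37 Y42.69
G00 X34.96 Y14.58
M3 S863
G1 X249.99 Y49.79 F453
M5
G00 X0.00 Y0.00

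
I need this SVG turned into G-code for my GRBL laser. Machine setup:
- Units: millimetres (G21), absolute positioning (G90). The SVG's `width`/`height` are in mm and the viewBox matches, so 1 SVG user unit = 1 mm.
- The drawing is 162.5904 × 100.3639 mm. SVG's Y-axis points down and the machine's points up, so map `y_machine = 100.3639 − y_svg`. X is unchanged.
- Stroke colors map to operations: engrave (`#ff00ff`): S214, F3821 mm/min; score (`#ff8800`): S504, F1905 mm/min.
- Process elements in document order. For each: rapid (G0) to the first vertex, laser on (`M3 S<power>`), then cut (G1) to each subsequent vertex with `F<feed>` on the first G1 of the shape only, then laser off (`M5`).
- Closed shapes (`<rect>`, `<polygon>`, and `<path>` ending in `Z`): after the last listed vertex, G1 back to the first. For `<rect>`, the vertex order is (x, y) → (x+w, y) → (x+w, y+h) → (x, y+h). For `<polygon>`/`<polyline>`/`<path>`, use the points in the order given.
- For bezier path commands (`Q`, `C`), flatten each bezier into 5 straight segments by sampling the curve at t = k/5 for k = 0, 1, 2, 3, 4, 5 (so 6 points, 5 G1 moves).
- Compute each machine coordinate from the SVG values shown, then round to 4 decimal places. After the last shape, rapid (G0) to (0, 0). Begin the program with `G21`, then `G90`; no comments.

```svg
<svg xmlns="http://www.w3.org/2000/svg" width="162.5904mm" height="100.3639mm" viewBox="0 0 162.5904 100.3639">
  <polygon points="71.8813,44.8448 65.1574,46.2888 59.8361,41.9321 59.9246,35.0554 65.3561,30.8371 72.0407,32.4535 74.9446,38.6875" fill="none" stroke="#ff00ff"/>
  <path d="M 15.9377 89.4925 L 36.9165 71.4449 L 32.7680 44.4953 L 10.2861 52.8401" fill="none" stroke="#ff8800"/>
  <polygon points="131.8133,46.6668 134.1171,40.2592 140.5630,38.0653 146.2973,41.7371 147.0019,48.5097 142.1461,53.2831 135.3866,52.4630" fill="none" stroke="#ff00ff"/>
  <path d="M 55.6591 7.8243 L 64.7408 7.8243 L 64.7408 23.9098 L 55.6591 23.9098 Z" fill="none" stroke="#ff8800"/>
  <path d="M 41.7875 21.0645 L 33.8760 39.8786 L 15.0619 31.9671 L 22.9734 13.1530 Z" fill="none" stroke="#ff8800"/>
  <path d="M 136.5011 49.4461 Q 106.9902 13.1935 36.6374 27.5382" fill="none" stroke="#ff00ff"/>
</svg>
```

G21
G90
G0 X71.8813 Y55.5191
M3 S214
G1 X65.1574 Y54.0751 F3821
G1 X59.8361 Y58.4318
G1 X59.9246 Y65.3085
G1 X65.3561 Y69.5268
G1 X72.0407 Y67.9104
G1 X74.9446 Y61.6764
G1 X71.8813 Y55.5191
M5
G0 X15.9377 Y10.8714
M3 S504
G1 X36.9165 Y28.9190 F1905
G1 X32.7680 Y55.8686
G1 X10.2861 Y47.5238
M5
G0 X131.8133 Y53.6971
M3 S214
G1 X134.1171 Y60.1047 F3821
G1 X140.5630 Y62.2986
G1 X146.2973 Y58.6268
G1 X147.0019 Y51.8542
G1 X142.1461 Y47.0808
G1 X135.3866 Y47.9009
G1 X131.8133 Y53.6971
M5
G0 X55.6591 Y92.5396
M3 S504
G1 X64.7408 Y92.5396 F1905
G1 X64.7408 Y76.4541
G1 X55.6591 Y76.4541
G1 X55.6591 Y92.5396
M5
G0 X41.7875 Y79.2994
M3 S504
G1 X33.8760 Y60.4853 F1905
G1 X15.0619 Y68.3968
G1 X22.9734 Y87.2109
G1 X41.7875 Y79.2994
M5
G0 X136.5011 Y50.9178
M3 S214
G1 X123.0631 Y63.3949 F3821
G1 X106.3577 Y71.8243
G1 X86.3849 Y76.2059
G1 X63.1448 Y76.5397
G1 X36.6374 Y72.8257
M5
G0 X0.0000 Y0.0000

viewBox `0 0 162.5904 100.3639` with mm width/height → 1 unit = 1 mm. Flip: y_m = 100.3639 − y_svg.

**Shape 1** — `<polygon>` regular polygon, stroke `#ff00ff` → engrave (S214, F3821). Machine vertices: (71.8813,55.5191) → (65.1574,54.0751) → (59.8361,58.4318) → (59.9246,65.3085) → (65.3561,69.5268) → (72.0407,67.9104) → (74.9446,61.6764) → (71.8813,55.5191). Closed: final G1 returns to the first vertex.

**Shape 2** — `<path>` open polyline, stroke `#ff8800` → score (S504, F1905). Machine vertices: (15.9377,10.8714) → (36.9165,28.9190) → (32.7680,55.8686) → (10.2861,47.5238). Open path.

**Shape 3** — `<polygon>` regular polygon, stroke `#ff00ff` → engrave (S214, F3821). Machine vertices: (131.8133,53.6971) → (134.1171,60.1047) → (140.5630,62.2986) → (146.2973,58.6268) → (147.0019,51.8542) → (142.1461,47.0808) → (135.3866,47.9009) → (131.8133,53.6971). Closed: final G1 returns to the first vertex.

**Shape 4** — `<path>` rectangle, stroke `#ff8800` → score (S504, F1905). Machine vertices: (55.6591,92.5396) → (64.7408,92.5396) → (64.7408,76.4541) → (55.6591,76.4541) → (55.6591,92.5396). Closed: final G1 returns to the first vertex.

**Shape 5** — `<path>` regular polygon, stroke `#ff8800` → score (S504, F1905). Machine vertices: (41.7875,79.2994) → (33.8760,60.4853) → (15.0619,68.3968) → (22.9734,87.2109) → (41.7875,79.2994). Closed: final G1 returns to the first vertex.

**Shape 6** — `<path>` quadratic bezier, stroke `#ff00ff` → engrave (S214, F3821). Control points (SVG): P0=(136.5011,49.4461), P1=(106.9902,13.1935), P2=(36.6374,27.5382); sampled at t=k/5. Machine vertices: (136.5011,50.9178) → (123.0631,63.3949) → (106.3577,71.8243) → (86.3849,76.2059) → (63.1448,76.5397) → (36.6374,72.8257). Open path.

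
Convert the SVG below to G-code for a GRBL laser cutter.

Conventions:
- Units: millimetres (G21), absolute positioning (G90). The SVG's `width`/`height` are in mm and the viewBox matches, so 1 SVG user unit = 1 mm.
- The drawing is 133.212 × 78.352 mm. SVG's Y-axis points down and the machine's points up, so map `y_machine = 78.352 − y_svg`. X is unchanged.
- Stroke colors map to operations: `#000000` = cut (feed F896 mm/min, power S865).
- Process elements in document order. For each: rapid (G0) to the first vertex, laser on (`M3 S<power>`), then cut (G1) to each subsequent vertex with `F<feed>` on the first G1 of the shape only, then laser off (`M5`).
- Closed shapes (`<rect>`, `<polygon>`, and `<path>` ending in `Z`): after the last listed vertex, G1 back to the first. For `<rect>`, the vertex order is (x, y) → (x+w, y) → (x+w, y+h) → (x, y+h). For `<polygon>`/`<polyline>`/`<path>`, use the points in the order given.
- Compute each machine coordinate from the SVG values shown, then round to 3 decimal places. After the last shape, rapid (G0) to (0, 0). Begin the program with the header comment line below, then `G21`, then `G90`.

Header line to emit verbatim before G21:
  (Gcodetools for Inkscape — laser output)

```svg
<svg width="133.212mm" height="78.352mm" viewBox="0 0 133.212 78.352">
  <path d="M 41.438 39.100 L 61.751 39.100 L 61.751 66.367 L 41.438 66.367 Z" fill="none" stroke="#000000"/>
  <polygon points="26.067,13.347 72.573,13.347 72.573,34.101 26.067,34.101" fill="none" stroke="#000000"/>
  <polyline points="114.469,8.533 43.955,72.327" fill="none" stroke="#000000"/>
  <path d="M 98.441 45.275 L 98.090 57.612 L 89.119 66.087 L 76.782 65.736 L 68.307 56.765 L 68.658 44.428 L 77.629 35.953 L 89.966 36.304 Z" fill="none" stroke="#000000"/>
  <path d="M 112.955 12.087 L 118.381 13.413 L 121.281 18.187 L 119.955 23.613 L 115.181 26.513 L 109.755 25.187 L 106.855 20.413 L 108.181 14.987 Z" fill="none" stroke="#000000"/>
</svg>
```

viewBox `0 0 133.212 78.352` with mm width/height → 1 unit = 1 mm. Flip: y_m = 78.352 − y_svg.

**Shape 1** — `<path>` rectangle, stroke `#000000` → cut (S865, F896). Machine vertices: (41.438,39.252) → (61.751,39.252) → (61.751,11.985) → (41.438,11.985) → (41.438,39.252). Closed: final G1 returns to the first vertex.

**Shape 2** — `<polygon>` rectangle, stroke `#000000` → cut (S865, F896). Machine vertices: (26.067,65.005) → (72.573,65.005) → (72.573,44.251) → (26.067,44.251) → (26.067,65.005). Closed: final G1 returns to the first vertex.

**Shape 3** — `<polyline>` line segment, stroke `#000000` → cut (S865, F896). Machine vertices: (114.469,69.819) → (43.955,6.025). Open path.

**Shape 4** — `<path>` regular polygon, stroke `#000000` → cut (S865, F896). Machine vertices: (98.441,33.077) → (98.090,20.740) → (89.119,12.265) → (76.782,12.616) → (68.307,21.587) → (68.658,33.924) → (77.629,42.399) → (89.966,42.048) → (98.441,33.077). Closed: final G1 returns to the first vertex.

**Shape 5** — `<path>` regular polygon, stroke `#000000` → cut (S865, F896). Machine vertices: (112.955,66.265) → (118.381,64.939) → (121.281,60.165) → (119.955,54.739) → (115.181,51.839) → (109.755,53.165) → (106.855,57.939) → (108.181,63.365) → (112.955,66.265). Closed: final G1 returns to the first vertex.

(Gcodetools for Inkscape — laser output)
G21
G90
G0 X41.438 Y39.252
M3 S865
G1 X61.751 Y39.252 F896
G1 X61.751 Y11.985
G1 X41.438 Y11.985
G1 X41.438 Y39.252
M5
G0 X26.067 Y65.005
M3 S865
G1 X72.573 Y65.005 F896
G1 X72.573 Y44.251
G1 X26.067 Y44.251
G1 X26.067 Y65.005
M5
G0 X114.469 Y69.819
M3 S865
G1 X43.955 Y6.025 F896
M5
G0 X98.441 Y33.077
M3 S865
G1 X98.090 Y20.740 F896
G1 X89.119 Y12.265
G1 X76.782 Y12.616
G1 X68.307 Y21.587
G1 X68.658 Y33.924
G1 X77.629 Y42.399
G1 X89.966 Y42.048
G1 X98.441 Y33.077
M5
G0 X112.955 Y66.265
M3 S865
G1 X118.381 Y64.939 F896
G1 X121.281 Y60.165
G1 X119.955 Y54.739
G1 X115.181 Y51.839
G1 X109.755 Y53.165
G1 X106.855 Y57.939
G1 X108.181 Y63.365
G1 X112.955 Y66.265
M5
G0 X0.000 Y0.000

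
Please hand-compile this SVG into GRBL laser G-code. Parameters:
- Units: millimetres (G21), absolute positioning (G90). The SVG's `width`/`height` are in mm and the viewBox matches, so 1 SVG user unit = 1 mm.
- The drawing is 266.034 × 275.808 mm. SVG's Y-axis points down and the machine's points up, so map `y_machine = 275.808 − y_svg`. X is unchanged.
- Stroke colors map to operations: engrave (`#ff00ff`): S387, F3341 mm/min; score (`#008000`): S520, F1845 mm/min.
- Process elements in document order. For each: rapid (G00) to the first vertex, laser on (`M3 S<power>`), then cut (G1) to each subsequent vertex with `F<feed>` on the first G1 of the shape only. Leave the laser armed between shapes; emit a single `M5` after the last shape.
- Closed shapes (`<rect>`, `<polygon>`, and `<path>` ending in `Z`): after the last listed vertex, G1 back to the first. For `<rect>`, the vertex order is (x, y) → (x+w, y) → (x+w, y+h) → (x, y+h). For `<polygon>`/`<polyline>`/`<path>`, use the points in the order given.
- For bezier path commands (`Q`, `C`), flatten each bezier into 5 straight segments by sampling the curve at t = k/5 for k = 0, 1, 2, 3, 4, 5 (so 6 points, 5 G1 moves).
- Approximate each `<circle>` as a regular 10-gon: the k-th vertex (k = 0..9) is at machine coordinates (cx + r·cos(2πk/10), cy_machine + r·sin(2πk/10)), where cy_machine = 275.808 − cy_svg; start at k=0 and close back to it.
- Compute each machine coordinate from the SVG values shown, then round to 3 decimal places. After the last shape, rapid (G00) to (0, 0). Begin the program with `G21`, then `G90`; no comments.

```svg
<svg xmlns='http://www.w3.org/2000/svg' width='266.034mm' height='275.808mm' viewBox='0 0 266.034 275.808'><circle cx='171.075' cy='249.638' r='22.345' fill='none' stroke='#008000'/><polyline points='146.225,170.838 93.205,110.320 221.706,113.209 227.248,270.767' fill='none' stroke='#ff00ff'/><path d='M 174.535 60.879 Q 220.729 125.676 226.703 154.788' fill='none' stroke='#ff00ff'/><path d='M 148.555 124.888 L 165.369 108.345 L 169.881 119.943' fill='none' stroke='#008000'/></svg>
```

G21
G90
G00 X193.420 Y26.170
M3 S520
G1 X189.152 Y39.304 F1845
G1 X177.980 Y47.421
G1 X164.170 Y47.421
G1 X152.998 Y39.304
G1 X148.730 Y26.170
G1 X152.998 Y13.036
G1 X164.170 Y4.919
G1 X177.980 Y4.919
G1 X189.152 Y13.036
G1 X193.420 Y26.170
G00 X146.225 Y104.970
M3 S387
G1 X93.205 Y165.488 F3341
G1 X221.706 Y162.599
G1 X227.248 Y5.041
G00 X174.535 Y214.929
M3 S387
G1 X191.404 Y190.438 F3341
G1 X205.055 Y168.801
G1 X215.489 Y150.019
G1 X222.705 Y134.092
G1 X226.703 Y121.020
G00 X148.555 Y150.920
M3 S520
G1 X165.369 Y167.463 F1845
G1 X169.881 Y155.865
M5
G00 X0.000 Y0.000

Since the viewBox matches the mm dimensions, user units are millimetres directly. The only transform is the Y-flip y_m = 275.808 − y_svg.

Shape 1 is a circle drawn with `<circle>`. Its stroke #008000 means score at S520, F1845. After flipping Y the toolpath is (193.420,26.170) → (189.152,39.304) → (177.980,47.421) → (164.170,47.421) → (152.998,39.304) → (148.730,26.170) → (152.998,13.036) → (164.170,4.919) → (177.980,4.919) → (189.152,13.036) → (193.420,26.170), returning to the start.

Shape 2 is a open polyline drawn with `<polyline>`. Its stroke #ff00ff means engrave at S387, F3341. After flipping Y the toolpath is (146.225,104.970) → (93.205,165.488) → (221.706,162.599) → (227.248,5.041).

Shape 3 is a quadratic bezier drawn with `<path>`. Its stroke #ff00ff means engrave at S387, F3341. After flipping Y the toolpath is (174.535,214.929) → (191.404,190.438) → (205.055,168.801) → (215.489,150.019) → (222.705,134.092) → (226.703,121.020).

Shape 4 is a open polyline drawn with `<path>`. Its stroke #008000 means score at S520, F1845. After flipping Y the toolpath is (148.555,150.920) → (165.369,167.463) → (169.881,155.865).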